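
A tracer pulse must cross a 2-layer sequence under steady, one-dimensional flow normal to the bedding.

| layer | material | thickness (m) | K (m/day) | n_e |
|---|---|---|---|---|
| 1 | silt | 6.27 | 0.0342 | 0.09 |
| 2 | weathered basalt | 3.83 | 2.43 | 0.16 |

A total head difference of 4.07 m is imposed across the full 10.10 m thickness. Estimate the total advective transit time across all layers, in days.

53.5

With flow normal to the layers, continuity requires the same specific discharge q through every layer.
Σ(b_i/K_i) = 6.27/0.0342 + 3.83/2.43 = 184.9 d.
q = Δh / Σ(b_i/K_i) = 4.07 / 184.9 = 0.02201 m/day.
In each layer the seepage velocity is v_i = q/n_i, so the layer transit time is t_i = b_i·n_i / q:
  layer 1 (silt): t_1 = 6.27 × 0.09 / 0.02201 = 25.64 d
  layer 2 (weathered basalt): t_2 = 3.83 × 0.16 / 0.02201 = 27.84 d
Total t = Σ t_i = 53.48 days.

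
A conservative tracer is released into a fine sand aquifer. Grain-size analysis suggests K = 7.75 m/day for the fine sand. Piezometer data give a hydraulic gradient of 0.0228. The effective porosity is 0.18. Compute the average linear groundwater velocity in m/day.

Hydraulic gradient i = 0.0228.
Darcy flux q = K · i = 7.750 × 0.02280 = 0.1767 m/day.
Seepage velocity v = q / n_e = 0.1767 / 0.18 = 0.9817 m/day.

0.982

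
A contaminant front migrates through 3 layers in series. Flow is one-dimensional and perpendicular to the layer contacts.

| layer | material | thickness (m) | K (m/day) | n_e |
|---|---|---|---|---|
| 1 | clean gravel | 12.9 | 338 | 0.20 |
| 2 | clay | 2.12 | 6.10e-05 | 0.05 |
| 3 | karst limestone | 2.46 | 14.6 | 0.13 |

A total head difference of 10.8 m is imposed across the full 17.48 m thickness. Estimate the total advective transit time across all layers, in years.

With flow normal to the layers, continuity requires the same specific discharge q through every layer.
Σ(b_i/K_i) = 12.9/338 + 2.12/6.10e-05 + 2.46/14.6 = 34754 d.
q = Δh / Σ(b_i/K_i) = 10.8 / 34754 = 0.0003108 m/day.
In each layer the seepage velocity is v_i = q/n_i, so the layer transit time is t_i = b_i·n_i / q:
  layer 1 (clean gravel): t_1 = 12.9 × 0.20 / 0.0003108 = 8302 d
  layer 2 (clay): t_2 = 2.12 × 0.05 / 0.0003108 = 341.1 d
  layer 3 (karst limestone): t_3 = 2.46 × 0.13 / 0.0003108 = 1029 d
Total t = Σ t_i = 9673 days = 26.48 years.

26.5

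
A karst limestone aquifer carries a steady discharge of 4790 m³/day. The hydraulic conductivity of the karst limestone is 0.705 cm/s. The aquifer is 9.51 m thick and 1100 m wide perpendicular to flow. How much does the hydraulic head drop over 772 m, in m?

Convert K: 0.705 cm/s × 864 = 609.1 m/day.
Cross-sectional area A = 1100 × 9.51 = 10461 m².
From Q = K·A·i, i = Q / (K·A) = 4790 / (609.1 × 10461) = 0.0007517.
Head loss Δh = i · L = 0.0007517 × 772 = 0.5803 m.

0.580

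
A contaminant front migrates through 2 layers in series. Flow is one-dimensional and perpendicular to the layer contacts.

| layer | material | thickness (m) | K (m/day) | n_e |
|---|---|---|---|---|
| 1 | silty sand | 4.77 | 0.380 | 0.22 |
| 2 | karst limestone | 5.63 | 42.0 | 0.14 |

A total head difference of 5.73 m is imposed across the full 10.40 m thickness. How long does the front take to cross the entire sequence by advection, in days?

4.07

With flow normal to the layers, continuity requires the same specific discharge q through every layer.
Σ(b_i/K_i) = 4.77/0.380 + 5.63/42.0 = 12.69 d.
q = Δh / Σ(b_i/K_i) = 5.73 / 12.69 = 0.4517 m/day.
In each layer the seepage velocity is v_i = q/n_i, so the layer transit time is t_i = b_i·n_i / q:
  layer 1 (silty sand): t_1 = 4.77 × 0.22 / 0.4517 = 2.323 d
  layer 2 (karst limestone): t_2 = 5.63 × 0.14 / 0.4517 = 1.745 d
Total t = Σ t_i = 4.069 days.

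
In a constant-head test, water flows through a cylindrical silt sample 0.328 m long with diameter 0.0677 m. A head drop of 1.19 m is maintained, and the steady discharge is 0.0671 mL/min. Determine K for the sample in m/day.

Cross-sectional area A = π·(d/2)² = π × (0.0677/2)² = 0.003600 m².
Convert discharge: 0.0671 mL/min = 1.118e-09 m³/s.
Darcy's law rearranged: K = Q·L / (A·Δh) = 1.118e-09 × 0.328 / (0.003600 × 1.19) = 8.563e-08 m/s = 0.007399 m/day.

0.00740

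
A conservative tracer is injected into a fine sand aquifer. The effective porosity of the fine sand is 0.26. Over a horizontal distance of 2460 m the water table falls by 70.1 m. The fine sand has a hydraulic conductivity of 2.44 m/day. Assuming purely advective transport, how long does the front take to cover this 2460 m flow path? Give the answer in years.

Hydraulic gradient i = Δh / L = 70.1 / 2460 = 0.02850.
Darcy flux q = K · i = 2.440 × 0.02850 = 0.06953 m/day.
Seepage velocity v = q / n_e = 0.06953 / 0.26 = 0.2674 m/day.
Travel time t = L / v = 2460 / 0.2674 = 9199 days = 25.19 years.

25.2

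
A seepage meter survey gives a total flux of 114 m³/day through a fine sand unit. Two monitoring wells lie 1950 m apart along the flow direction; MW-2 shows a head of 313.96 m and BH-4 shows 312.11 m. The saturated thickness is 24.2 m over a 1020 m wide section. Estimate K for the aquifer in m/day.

Cross-sectional area A = 1020 × 24.2 = 24684 m².
Hydraulic gradient i = (313.96 − 312.11) / 1950 = 1.85 / 1950 = 0.0009487.
From Q = K·A·i, K = Q / (A·i) = 114 / (24684 × 0.0009487) = 4.868 m/day.

4.87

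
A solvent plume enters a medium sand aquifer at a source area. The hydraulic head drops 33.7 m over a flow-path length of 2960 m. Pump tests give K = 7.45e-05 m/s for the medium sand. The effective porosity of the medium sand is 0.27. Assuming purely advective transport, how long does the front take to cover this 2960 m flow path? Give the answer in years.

Convert K: 7.45e-05 m/s × 86400 = 6.437 m/day.
Hydraulic gradient i = Δh / L = 33.7 / 2960 = 0.01139.
Darcy flux q = K · i = 6.437 × 0.01139 = 0.07328 m/day.
Seepage velocity v = q / n_e = 0.07328 / 0.27 = 0.2714 m/day.
Travel time t = L / v = 2960 / 0.2714 = 10906 days = 29.86 years.

29.9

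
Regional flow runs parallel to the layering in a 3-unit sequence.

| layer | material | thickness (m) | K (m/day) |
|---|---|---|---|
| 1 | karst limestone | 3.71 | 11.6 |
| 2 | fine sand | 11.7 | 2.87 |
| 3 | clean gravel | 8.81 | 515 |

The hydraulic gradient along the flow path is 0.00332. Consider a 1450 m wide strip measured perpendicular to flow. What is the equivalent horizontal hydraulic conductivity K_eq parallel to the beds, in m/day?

190

Flow is parallel to layering, so each bed carries its own Darcy discharge and the transmissivities add.
Σ(K_i·b_i) = 11.6×3.71 + 2.87×11.7 + 515×8.81 = 4614 m²/day.
Total thickness b = 24.22 m, so K_eq = Σ(K_i·b_i)/b = 190.5 m/day.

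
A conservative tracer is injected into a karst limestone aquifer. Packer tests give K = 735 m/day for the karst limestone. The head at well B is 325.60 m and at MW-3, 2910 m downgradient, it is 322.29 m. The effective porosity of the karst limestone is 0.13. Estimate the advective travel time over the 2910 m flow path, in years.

Hydraulic gradient i = (325.60 − 322.29) / 2910 = 3.31 / 2910 = 0.001137.
Darcy flux q = K · i = 735.0 × 0.001137 = 0.8360 m/day.
Seepage velocity v = q / n_e = 0.8360 / 0.13 = 6.431 m/day.
Travel time t = L / v = 2910 / 6.431 = 452.5 days = 1.239 years.

1.24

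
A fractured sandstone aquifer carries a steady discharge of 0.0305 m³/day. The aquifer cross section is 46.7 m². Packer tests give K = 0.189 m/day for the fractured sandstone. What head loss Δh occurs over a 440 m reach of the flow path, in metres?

From Q = K·A·i, i = Q / (K·A) = 0.0305 / (0.1890 × 46.70) = 0.003456.
Head loss Δh = i · L = 0.003456 × 440 = 1.520 m.

1.52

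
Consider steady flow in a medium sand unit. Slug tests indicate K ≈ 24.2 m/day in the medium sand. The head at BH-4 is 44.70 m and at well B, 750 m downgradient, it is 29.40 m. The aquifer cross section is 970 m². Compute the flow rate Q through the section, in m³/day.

Hydraulic gradient i = (44.70 − 29.40) / 750 = 15.3 / 750 = 0.02040.
Darcy's law: Q = K · A · i = 24.20 × 970.0 × 0.02040 = 478.9 m³/day.

479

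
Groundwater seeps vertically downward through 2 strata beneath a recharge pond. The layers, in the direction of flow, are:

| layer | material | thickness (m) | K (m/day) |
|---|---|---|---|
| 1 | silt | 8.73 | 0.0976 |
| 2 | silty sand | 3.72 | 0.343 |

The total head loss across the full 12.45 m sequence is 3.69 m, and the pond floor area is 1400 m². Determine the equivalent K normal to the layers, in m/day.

0.124

Flow is perpendicular to layering, so the layers act in series and the equivalent K is the thickness-weighted harmonic mean.
Total thickness L = 8.73 + 3.72 = 12.45 m.
Σ(b_i/K_i) = 8.73/0.0976 + 3.72/0.343 = 100.3 d.
K_eq = L / Σ(b_i/K_i) = 12.45 / 100.3 = 0.1241 m/day.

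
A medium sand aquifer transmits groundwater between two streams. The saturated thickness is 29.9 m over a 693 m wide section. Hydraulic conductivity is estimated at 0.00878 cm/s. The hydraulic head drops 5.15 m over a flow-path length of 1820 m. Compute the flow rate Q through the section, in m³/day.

445

Convert K: 0.00878 cm/s × 864 = 7.586 m/day.
Cross-sectional area A = 693 × 29.9 = 20721 m².
Hydraulic gradient i = Δh / L = 5.15 / 1820 = 0.002830.
Darcy's law: Q = K · A · i = 7.586 × 20721 × 0.002830 = 444.8 m³/day.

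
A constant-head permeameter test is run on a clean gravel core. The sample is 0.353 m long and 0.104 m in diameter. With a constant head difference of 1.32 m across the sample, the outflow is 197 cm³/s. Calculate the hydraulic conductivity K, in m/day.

Cross-sectional area A = π·(d/2)² = π × (0.104/2)² = 0.008495 m².
Convert discharge: 197 cm³/s = 0.0001970 m³/s.
Darcy's law rearranged: K = Q·L / (A·Δh) = 0.0001970 × 0.353 / (0.008495 × 1.32) = 0.006202 m/s = 535.8 m/day.

536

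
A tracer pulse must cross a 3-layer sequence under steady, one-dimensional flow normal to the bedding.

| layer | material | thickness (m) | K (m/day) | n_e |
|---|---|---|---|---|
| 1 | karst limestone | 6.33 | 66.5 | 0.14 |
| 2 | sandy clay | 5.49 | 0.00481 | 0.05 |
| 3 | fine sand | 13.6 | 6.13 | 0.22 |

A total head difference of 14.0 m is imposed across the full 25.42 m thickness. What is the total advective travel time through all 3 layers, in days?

339

With flow normal to the layers, continuity requires the same specific discharge q through every layer.
Σ(b_i/K_i) = 6.33/66.5 + 5.49/0.00481 + 13.6/6.13 = 1144 d.
q = Δh / Σ(b_i/K_i) = 14.0 / 1144 = 0.01224 m/day.
In each layer the seepage velocity is v_i = q/n_i, so the layer transit time is t_i = b_i·n_i / q:
  layer 1 (karst limestone): t_1 = 6.33 × 0.14 / 0.01224 = 72.40 d
  layer 2 (sandy clay): t_2 = 5.49 × 0.05 / 0.01224 = 22.42 d
  layer 3 (fine sand): t_3 = 13.6 × 0.22 / 0.01224 = 244.4 d
Total t = Σ t_i = 339.2 days.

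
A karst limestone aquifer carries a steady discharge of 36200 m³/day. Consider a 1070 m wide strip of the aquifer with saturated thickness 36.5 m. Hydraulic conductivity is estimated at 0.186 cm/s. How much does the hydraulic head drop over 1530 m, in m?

Convert K: 0.186 cm/s × 864 = 160.7 m/day.
Cross-sectional area A = 1070 × 36.5 = 39055 m².
From Q = K·A·i, i = Q / (K·A) = 36200 / (160.7 × 39055) = 0.005768.
Head loss Δh = i · L = 0.005768 × 1530 = 8.825 m.

8.82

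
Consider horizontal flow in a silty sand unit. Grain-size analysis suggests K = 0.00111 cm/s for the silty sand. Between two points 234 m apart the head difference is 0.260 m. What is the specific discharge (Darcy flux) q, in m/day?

0.00107

Convert K: 0.00111 cm/s × 864 = 0.9590 m/day.
Hydraulic gradient i = Δh / L = 0.260 / 234 = 0.001111.
Specific discharge q = K · i = 0.9590 × 0.001111 = 0.001066 m/day.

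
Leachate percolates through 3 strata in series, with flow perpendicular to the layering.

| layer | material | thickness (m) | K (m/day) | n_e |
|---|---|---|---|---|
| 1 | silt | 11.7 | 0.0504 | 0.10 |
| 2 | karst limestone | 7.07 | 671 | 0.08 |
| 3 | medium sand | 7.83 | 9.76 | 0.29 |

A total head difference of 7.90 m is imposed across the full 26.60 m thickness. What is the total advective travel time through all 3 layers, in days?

With flow normal to the layers, continuity requires the same specific discharge q through every layer.
Σ(b_i/K_i) = 11.7/0.0504 + 7.07/671 + 7.83/9.76 = 233.0 d.
q = Δh / Σ(b_i/K_i) = 7.90 / 233.0 = 0.03391 m/day.
In each layer the seepage velocity is v_i = q/n_i, so the layer transit time is t_i = b_i·n_i / q:
  layer 1 (silt): t_1 = 11.7 × 0.10 / 0.03391 = 34.50 d
  layer 2 (karst limestone): t_2 = 7.07 × 0.08 / 0.03391 = 16.68 d
  layer 3 (medium sand): t_3 = 7.83 × 0.29 / 0.03391 = 66.96 d
Total t = Σ t_i = 118.1 days.

118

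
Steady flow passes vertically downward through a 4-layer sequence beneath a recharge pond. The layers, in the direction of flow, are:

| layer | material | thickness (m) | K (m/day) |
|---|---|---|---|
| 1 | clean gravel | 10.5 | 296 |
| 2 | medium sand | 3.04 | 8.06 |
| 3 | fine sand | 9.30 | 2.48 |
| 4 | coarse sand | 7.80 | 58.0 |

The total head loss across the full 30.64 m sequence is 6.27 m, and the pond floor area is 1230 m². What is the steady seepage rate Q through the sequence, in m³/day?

1790

Flow is perpendicular to layering, so the layers act in series and the equivalent K is the thickness-weighted harmonic mean.
Total thickness L = 10.5 + 3.04 + 9.30 + 7.80 = 30.64 m.
Σ(b_i/K_i) = 10.5/296 + 3.04/8.06 + 9.30/2.48 + 7.80/58.0 = 4.297 d.
K_eq = L / Σ(b_i/K_i) = 30.64 / 4.297 = 7.130 m/day.
Q = K_eq · A · (Δh/L) = 7.130 × 1230 × (6.27/30.64) = 1795 m³/day.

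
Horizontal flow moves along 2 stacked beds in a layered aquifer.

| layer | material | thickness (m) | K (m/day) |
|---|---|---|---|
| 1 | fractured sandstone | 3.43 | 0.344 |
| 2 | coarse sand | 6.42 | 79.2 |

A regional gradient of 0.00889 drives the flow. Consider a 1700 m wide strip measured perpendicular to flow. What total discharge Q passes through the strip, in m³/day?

Flow is parallel to layering, so each bed carries its own Darcy discharge and the transmissivities add.
Σ(K_i·b_i) = 0.344×3.43 + 79.2×6.42 = 509.6 m²/day.
Hydraulic gradient i = 0.00889.
Q = Σ(K_i·b_i) · W · i = 509.6 × 1700 × 0.008890 = 7702 m³/day.

7700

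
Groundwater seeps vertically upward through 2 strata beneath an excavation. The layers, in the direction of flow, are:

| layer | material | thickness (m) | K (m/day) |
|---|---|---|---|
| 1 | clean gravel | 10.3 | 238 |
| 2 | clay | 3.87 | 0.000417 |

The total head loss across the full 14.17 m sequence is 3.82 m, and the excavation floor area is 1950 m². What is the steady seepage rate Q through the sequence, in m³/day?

0.803

Flow is perpendicular to layering, so the layers act in series and the equivalent K is the thickness-weighted harmonic mean.
Total thickness L = 10.3 + 3.87 = 14.17 m.
Σ(b_i/K_i) = 10.3/238 + 3.87/0.000417 = 9281 d.
K_eq = L / Σ(b_i/K_i) = 14.17 / 9281 = 0.001527 m/day.
Q = K_eq · A · (Δh/L) = 0.001527 × 1950 × (3.82/14.17) = 0.8026 m³/day.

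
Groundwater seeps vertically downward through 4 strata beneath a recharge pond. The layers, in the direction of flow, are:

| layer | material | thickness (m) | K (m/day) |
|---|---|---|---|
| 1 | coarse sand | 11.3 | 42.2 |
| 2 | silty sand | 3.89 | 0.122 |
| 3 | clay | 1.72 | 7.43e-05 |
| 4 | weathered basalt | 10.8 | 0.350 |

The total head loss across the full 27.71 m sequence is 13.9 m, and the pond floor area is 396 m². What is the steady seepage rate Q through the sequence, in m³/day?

0.237

Flow is perpendicular to layering, so the layers act in series and the equivalent K is the thickness-weighted harmonic mean.
Total thickness L = 11.3 + 3.89 + 1.72 + 10.8 = 27.71 m.
Σ(b_i/K_i) = 11.3/42.2 + 3.89/0.122 + 1.72/7.43e-05 + 10.8/0.350 = 23212 d.
K_eq = L / Σ(b_i/K_i) = 27.71 / 23212 = 0.001194 m/day.
Q = K_eq · A · (Δh/L) = 0.001194 × 396 × (13.9/27.71) = 0.2371 m³/day.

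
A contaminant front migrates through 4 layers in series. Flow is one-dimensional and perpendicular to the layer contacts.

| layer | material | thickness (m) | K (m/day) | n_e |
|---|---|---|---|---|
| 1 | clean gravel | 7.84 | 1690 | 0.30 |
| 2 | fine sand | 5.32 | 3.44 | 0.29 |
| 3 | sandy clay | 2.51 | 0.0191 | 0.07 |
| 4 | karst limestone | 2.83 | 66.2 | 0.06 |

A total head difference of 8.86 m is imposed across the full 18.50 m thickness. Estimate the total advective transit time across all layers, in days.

63.7

With flow normal to the layers, continuity requires the same specific discharge q through every layer.
Σ(b_i/K_i) = 7.84/1690 + 5.32/3.44 + 2.51/0.0191 + 2.83/66.2 = 133.0 d.
q = Δh / Σ(b_i/K_i) = 8.86 / 133.0 = 0.06661 m/day.
In each layer the seepage velocity is v_i = q/n_i, so the layer transit time is t_i = b_i·n_i / q:
  layer 1 (clean gravel): t_1 = 7.84 × 0.30 / 0.06661 = 35.31 d
  layer 2 (fine sand): t_2 = 5.32 × 0.29 / 0.06661 = 23.16 d
  layer 3 (sandy clay): t_3 = 2.51 × 0.07 / 0.06661 = 2.638 d
  layer 4 (karst limestone): t_4 = 2.83 × 0.06 / 0.06661 = 2.549 d
Total t = Σ t_i = 63.66 days.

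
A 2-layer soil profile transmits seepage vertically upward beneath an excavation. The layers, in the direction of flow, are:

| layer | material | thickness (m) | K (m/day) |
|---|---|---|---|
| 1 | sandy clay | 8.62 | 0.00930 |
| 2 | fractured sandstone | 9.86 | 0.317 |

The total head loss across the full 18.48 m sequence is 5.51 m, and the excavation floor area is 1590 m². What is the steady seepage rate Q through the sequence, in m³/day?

9.15

Flow is perpendicular to layering, so the layers act in series and the equivalent K is the thickness-weighted harmonic mean.
Total thickness L = 8.62 + 9.86 = 18.48 m.
Σ(b_i/K_i) = 8.62/0.00930 + 9.86/0.317 = 958.0 d.
K_eq = L / Σ(b_i/K_i) = 18.48 / 958.0 = 0.01929 m/day.
Q = K_eq · A · (Δh/L) = 0.01929 × 1590 × (5.51/18.48) = 9.145 m³/day.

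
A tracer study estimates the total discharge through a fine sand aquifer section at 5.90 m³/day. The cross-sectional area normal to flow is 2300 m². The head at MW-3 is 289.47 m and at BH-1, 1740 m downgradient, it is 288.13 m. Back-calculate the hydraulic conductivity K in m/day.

Hydraulic gradient i = (289.47 − 288.13) / 1740 = 1.34 / 1740 = 0.0007701.
From Q = K·A·i, K = Q / (A·i) = 5.90 / (2300 × 0.0007701) = 3.331 m/day.

3.33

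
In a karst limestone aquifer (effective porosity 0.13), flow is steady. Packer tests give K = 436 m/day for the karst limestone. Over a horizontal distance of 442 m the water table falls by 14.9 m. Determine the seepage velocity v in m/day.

113

Hydraulic gradient i = Δh / L = 14.9 / 442 = 0.03371.
Darcy flux q = K · i = 436.0 × 0.03371 = 14.70 m/day.
Seepage velocity v = q / n_e = 14.70 / 0.13 = 113.1 m/day.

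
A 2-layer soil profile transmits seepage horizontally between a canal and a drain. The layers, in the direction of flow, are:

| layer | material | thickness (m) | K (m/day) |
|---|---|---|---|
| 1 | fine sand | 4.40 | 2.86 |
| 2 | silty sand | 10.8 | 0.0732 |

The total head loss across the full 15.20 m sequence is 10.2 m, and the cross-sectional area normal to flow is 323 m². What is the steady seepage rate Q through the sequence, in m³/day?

22.1

Flow is perpendicular to layering, so the layers act in series and the equivalent K is the thickness-weighted harmonic mean.
Total thickness L = 4.40 + 10.8 = 15.20 m.
Σ(b_i/K_i) = 4.40/2.86 + 10.8/0.0732 = 149.1 d.
K_eq = L / Σ(b_i/K_i) = 15.20 / 149.1 = 0.1020 m/day.
Q = K_eq · A · (Δh/L) = 0.1020 × 323 × (10.2/15.20) = 22.10 m³/day.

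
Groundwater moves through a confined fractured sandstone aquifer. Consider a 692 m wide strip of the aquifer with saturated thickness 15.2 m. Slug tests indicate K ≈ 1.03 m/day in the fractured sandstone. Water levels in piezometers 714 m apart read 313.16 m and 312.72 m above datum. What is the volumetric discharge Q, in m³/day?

6.68

Cross-sectional area A = 692 × 15.2 = 10518 m².
Hydraulic gradient i = (313.16 − 312.72) / 714 = 0.44 / 714 = 0.0006162.
Darcy's law: Q = K · A · i = 1.030 × 10518 × 0.0006162 = 6.676 m³/day.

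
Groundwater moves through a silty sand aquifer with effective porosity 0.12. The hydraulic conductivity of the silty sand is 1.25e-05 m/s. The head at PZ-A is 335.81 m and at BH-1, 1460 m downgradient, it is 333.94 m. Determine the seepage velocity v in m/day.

Convert K: 1.25e-05 m/s × 86400 = 1.080 m/day.
Hydraulic gradient i = (335.81 − 333.94) / 1460 = 1.87 / 1460 = 0.001281.
Darcy flux q = K · i = 1.080 × 0.001281 = 0.001383 m/day.
Seepage velocity v = q / n_e = 0.001383 / 0.12 = 0.01153 m/day.

0.0115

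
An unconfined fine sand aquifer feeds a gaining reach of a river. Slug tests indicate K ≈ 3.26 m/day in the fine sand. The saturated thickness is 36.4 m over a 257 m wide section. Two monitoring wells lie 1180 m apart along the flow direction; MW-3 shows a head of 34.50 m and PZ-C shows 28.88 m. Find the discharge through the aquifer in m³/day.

Cross-sectional area A = 257 × 36.4 = 9355 m².
Hydraulic gradient i = (34.50 − 28.88) / 1180 = 5.62 / 1180 = 0.004763.
Darcy's law: Q = K · A · i = 3.260 × 9355 × 0.004763 = 145.2 m³/day.

145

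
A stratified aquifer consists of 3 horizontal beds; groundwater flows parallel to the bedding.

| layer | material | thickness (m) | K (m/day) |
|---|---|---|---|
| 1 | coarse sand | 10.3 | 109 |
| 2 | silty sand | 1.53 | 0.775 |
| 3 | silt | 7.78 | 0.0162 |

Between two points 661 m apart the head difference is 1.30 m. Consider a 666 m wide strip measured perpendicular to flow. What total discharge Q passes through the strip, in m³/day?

1470

Flow is parallel to layering, so each bed carries its own Darcy discharge and the transmissivities add.
Σ(K_i·b_i) = 109×10.3 + 0.775×1.53 + 0.0162×7.78 = 1124 m²/day.
Hydraulic gradient i = Δh / L = 1.30 / 661 = 0.001967.
Q = Σ(K_i·b_i) · W · i = 1124 × 666 × 0.001967 = 1472 m³/day.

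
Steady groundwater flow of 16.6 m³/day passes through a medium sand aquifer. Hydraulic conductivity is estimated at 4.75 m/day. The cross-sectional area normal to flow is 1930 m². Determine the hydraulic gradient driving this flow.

From Q = K·A·i, i = Q / (K·A) = 16.6 / (4.750 × 1930) = 0.001811.

0.00181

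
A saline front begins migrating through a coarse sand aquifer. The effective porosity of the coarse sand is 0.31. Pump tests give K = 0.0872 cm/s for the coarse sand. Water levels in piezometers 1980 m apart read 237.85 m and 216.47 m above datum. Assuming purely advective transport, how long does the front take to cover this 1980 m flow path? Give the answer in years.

2.07

Convert K: 0.0872 cm/s × 864 = 75.34 m/day.
Hydraulic gradient i = (237.85 − 216.47) / 1980 = 21.38 / 1980 = 0.01080.
Darcy flux q = K · i = 75.34 × 0.01080 = 0.8135 m/day.
Seepage velocity v = q / n_e = 0.8135 / 0.31 = 2.624 m/day.
Travel time t = L / v = 1980 / 2.624 = 754.5 days = 2.066 years.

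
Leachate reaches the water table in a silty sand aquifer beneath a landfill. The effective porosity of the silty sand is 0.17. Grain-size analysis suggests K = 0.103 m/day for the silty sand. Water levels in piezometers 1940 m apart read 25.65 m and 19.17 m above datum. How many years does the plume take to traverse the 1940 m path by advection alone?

2620

Hydraulic gradient i = (25.65 − 19.17) / 1940 = 6.48 / 1940 = 0.003340.
Darcy flux q = K · i = 0.1030 × 0.003340 = 0.0003440 m/day.
Seepage velocity v = q / n_e = 0.0003440 / 0.17 = 0.002024 m/day.
Travel time t = L / v = 1940 / 0.002024 = 9.586e+05 days = 2625 years.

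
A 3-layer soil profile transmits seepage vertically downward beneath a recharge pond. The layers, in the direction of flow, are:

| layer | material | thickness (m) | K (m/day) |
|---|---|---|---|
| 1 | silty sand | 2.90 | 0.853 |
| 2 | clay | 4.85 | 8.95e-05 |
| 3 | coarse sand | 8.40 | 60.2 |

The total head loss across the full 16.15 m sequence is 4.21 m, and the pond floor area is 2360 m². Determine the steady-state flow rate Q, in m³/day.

Flow is perpendicular to layering, so the layers act in series and the equivalent K is the thickness-weighted harmonic mean.
Total thickness L = 2.90 + 4.85 + 8.40 = 16.15 m.
Σ(b_i/K_i) = 2.90/0.853 + 4.85/8.95e-05 + 8.40/60.2 = 54193 d.
K_eq = L / Σ(b_i/K_i) = 16.15 / 54193 = 0.0002980 m/day.
Q = K_eq · A · (Δh/L) = 0.0002980 × 2360 × (4.21/16.15) = 0.1833 m³/day.

0.183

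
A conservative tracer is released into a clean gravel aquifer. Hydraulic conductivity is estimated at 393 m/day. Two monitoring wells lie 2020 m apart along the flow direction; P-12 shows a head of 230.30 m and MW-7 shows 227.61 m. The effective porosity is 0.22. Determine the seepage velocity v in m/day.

Hydraulic gradient i = (230.30 − 227.61) / 2020 = 2.69 / 2020 = 0.001332.
Darcy flux q = K · i = 393.0 × 0.001332 = 0.5234 m/day.
Seepage velocity v = q / n_e = 0.5234 / 0.22 = 2.379 m/day.

2.38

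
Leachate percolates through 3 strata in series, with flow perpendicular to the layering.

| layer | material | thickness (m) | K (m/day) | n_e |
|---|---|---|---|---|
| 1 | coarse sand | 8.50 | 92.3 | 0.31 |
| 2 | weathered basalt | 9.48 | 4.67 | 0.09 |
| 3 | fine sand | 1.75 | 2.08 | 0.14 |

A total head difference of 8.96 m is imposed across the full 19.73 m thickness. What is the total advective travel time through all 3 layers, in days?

1.23

With flow normal to the layers, continuity requires the same specific discharge q through every layer.
Σ(b_i/K_i) = 8.50/92.3 + 9.48/4.67 + 1.75/2.08 = 2.963 d.
q = Δh / Σ(b_i/K_i) = 8.96 / 2.963 = 3.024 m/day.
In each layer the seepage velocity is v_i = q/n_i, so the layer transit time is t_i = b_i·n_i / q:
  layer 1 (coarse sand): t_1 = 8.50 × 0.31 / 3.024 = 0.8715 d
  layer 2 (weathered basalt): t_2 = 9.48 × 0.09 / 3.024 = 0.2822 d
  layer 3 (fine sand): t_3 = 1.75 × 0.14 / 3.024 = 0.08103 d
Total t = Σ t_i = 1.235 days.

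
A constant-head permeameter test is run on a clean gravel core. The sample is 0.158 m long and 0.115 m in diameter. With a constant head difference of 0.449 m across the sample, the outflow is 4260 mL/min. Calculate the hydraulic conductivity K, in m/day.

Cross-sectional area A = π·(d/2)² = π × (0.115/2)² = 0.01039 m².
Convert discharge: 4260 mL/min = 7.100e-05 m³/s.
Darcy's law rearranged: K = Q·L / (A·Δh) = 7.100e-05 × 0.158 / (0.01039 × 0.449) = 0.002405 m/s = 207.8 m/day.

208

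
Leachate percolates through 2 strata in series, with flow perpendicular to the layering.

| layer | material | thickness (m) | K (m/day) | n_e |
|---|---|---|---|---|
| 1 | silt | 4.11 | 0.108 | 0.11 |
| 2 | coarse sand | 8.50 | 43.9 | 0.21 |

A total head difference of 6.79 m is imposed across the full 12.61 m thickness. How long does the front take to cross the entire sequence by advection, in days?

12.6

With flow normal to the layers, continuity requires the same specific discharge q through every layer.
Σ(b_i/K_i) = 4.11/0.108 + 8.50/43.9 = 38.25 d.
q = Δh / Σ(b_i/K_i) = 6.79 / 38.25 = 0.1775 m/day.
In each layer the seepage velocity is v_i = q/n_i, so the layer transit time is t_i = b_i·n_i / q:
  layer 1 (silt): t_1 = 4.11 × 0.11 / 0.1775 = 2.547 d
  layer 2 (coarse sand): t_2 = 8.50 × 0.21 / 0.1775 = 10.06 d
Total t = Σ t_i = 12.60 days.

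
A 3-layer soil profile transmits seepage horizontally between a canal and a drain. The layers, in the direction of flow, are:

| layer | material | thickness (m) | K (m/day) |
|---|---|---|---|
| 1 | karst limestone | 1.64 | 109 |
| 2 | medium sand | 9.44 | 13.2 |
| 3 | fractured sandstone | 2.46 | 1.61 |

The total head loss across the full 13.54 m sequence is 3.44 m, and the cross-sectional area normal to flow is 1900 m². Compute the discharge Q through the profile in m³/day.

2890

Flow is perpendicular to layering, so the layers act in series and the equivalent K is the thickness-weighted harmonic mean.
Total thickness L = 1.64 + 9.44 + 2.46 = 13.54 m.
Σ(b_i/K_i) = 1.64/109 + 9.44/13.2 + 2.46/1.61 = 2.258 d.
K_eq = L / Σ(b_i/K_i) = 13.54 / 2.258 = 5.996 m/day.
Q = K_eq · A · (Δh/L) = 5.996 × 1900 × (3.44/13.54) = 2894 m³/day.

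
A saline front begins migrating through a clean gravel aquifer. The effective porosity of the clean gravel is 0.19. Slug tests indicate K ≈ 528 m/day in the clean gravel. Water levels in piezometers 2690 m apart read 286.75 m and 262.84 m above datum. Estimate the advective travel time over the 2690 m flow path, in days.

109

Hydraulic gradient i = (286.75 − 262.84) / 2690 = 23.91 / 2690 = 0.008888.
Darcy flux q = K · i = 528.0 × 0.008888 = 4.693 m/day.
Seepage velocity v = q / n_e = 4.693 / 0.19 = 24.70 m/day.
Travel time t = L / v = 2690 / 24.70 = 108.9 days.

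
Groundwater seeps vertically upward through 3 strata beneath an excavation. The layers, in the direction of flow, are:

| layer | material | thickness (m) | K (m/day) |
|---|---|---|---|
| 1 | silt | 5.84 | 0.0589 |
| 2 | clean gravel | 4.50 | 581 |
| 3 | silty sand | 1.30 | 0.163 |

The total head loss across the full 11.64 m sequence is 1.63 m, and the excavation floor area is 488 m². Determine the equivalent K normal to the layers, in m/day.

Flow is perpendicular to layering, so the layers act in series and the equivalent K is the thickness-weighted harmonic mean.
Total thickness L = 5.84 + 4.50 + 1.30 = 11.64 m.
Σ(b_i/K_i) = 5.84/0.0589 + 4.50/581 + 1.30/0.163 = 107.1 d.
K_eq = L / Σ(b_i/K_i) = 11.64 / 107.1 = 0.1086 m/day.

0.109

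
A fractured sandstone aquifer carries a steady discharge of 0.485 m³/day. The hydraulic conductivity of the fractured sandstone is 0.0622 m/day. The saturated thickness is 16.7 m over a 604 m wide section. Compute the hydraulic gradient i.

0.000773

Cross-sectional area A = 604 × 16.7 = 10087 m².
From Q = K·A·i, i = Q / (K·A) = 0.485 / (0.06220 × 10087) = 0.0007730.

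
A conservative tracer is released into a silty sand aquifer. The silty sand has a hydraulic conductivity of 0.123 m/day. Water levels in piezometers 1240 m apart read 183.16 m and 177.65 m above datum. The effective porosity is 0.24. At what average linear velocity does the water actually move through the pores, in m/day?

0.00228

Hydraulic gradient i = (183.16 − 177.65) / 1240 = 5.51 / 1240 = 0.004444.
Darcy flux q = K · i = 0.1230 × 0.004444 = 0.0005466 m/day.
Seepage velocity v = q / n_e = 0.0005466 / 0.24 = 0.002277 m/day.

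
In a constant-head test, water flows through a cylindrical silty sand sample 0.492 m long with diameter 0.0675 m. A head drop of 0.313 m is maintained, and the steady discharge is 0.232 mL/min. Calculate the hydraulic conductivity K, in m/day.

0.147

Cross-sectional area A = π·(d/2)² = π × (0.0675/2)² = 0.003578 m².
Convert discharge: 0.232 mL/min = 3.867e-09 m³/s.
Darcy's law rearranged: K = Q·L / (A·Δh) = 3.867e-09 × 0.492 / (0.003578 × 0.313) = 1.698e-06 m/s = 0.1467 m/day.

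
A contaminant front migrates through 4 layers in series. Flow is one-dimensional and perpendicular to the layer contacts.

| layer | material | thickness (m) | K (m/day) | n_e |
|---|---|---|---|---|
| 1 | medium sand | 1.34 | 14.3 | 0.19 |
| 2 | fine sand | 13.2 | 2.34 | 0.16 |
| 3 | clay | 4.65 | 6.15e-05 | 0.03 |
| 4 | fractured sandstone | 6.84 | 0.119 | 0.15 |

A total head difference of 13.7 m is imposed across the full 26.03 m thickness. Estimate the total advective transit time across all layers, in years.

53.4

With flow normal to the layers, continuity requires the same specific discharge q through every layer.
Σ(b_i/K_i) = 1.34/14.3 + 13.2/2.34 + 4.65/6.15e-05 + 6.84/0.119 = 75673 d.
q = Δh / Σ(b_i/K_i) = 13.7 / 75673 = 0.0001810 m/day.
In each layer the seepage velocity is v_i = q/n_i, so the layer transit time is t_i = b_i·n_i / q:
  layer 1 (medium sand): t_1 = 1.34 × 0.19 / 0.0001810 = 1406 d
  layer 2 (fine sand): t_2 = 13.2 × 0.16 / 0.0001810 = 11666 d
  layer 3 (clay): t_3 = 4.65 × 0.03 / 0.0001810 = 770.5 d
  layer 4 (fractured sandstone): t_4 = 6.84 × 0.15 / 0.0001810 = 5667 d
Total t = Σ t_i = 19510 days = 53.41 years.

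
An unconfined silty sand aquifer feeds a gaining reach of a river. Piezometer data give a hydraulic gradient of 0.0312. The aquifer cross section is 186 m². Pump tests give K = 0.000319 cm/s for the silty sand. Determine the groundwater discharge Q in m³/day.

Convert K: 0.000319 cm/s × 864 = 0.2756 m/day.
Hydraulic gradient i = 0.0312.
Darcy's law: Q = K · A · i = 0.2756 × 186.0 × 0.03120 = 1.599 m³/day.

1.60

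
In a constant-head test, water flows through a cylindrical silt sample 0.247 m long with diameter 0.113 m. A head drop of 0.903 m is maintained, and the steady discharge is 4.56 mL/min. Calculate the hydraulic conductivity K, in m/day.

Cross-sectional area A = π·(d/2)² = π × (0.113/2)² = 0.01003 m².
Convert discharge: 4.56 mL/min = 7.600e-08 m³/s.
Darcy's law rearranged: K = Q·L / (A·Δh) = 7.600e-08 × 0.247 / (0.01003 × 0.903) = 2.073e-06 m/s = 0.1791 m/day.

0.179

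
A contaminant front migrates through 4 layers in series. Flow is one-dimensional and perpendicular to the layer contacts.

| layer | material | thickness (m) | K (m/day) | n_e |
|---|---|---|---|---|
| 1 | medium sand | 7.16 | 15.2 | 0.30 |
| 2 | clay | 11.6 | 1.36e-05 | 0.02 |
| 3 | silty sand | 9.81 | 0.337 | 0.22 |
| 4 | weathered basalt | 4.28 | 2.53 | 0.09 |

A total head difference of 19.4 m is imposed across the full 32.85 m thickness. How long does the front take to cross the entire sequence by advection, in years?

With flow normal to the layers, continuity requires the same specific discharge q through every layer.
Σ(b_i/K_i) = 7.16/15.2 + 11.6/1.36e-05 + 9.81/0.337 + 4.28/2.53 = 8.530e+05 d.
q = Δh / Σ(b_i/K_i) = 19.4 / 8.530e+05 = 2.274e-05 m/day.
In each layer the seepage velocity is v_i = q/n_i, so the layer transit time is t_i = b_i·n_i / q:
  layer 1 (medium sand): t_1 = 7.16 × 0.30 / 2.274e-05 = 94443 d
  layer 2 (clay): t_2 = 11.6 × 0.02 / 2.274e-05 = 10200 d
  layer 3 (silty sand): t_3 = 9.81 × 0.22 / 2.274e-05 = 94891 d
  layer 4 (weathered basalt): t_4 = 4.28 × 0.09 / 2.274e-05 = 16936 d
Total t = Σ t_i = 2.165e+05 days = 592.7 years.

593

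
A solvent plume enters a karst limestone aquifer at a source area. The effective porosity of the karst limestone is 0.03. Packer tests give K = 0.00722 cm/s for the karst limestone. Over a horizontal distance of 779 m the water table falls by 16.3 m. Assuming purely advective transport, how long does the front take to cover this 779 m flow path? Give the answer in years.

0.490

Convert K: 0.00722 cm/s × 864 = 6.238 m/day.
Hydraulic gradient i = Δh / L = 16.3 / 779 = 0.02092.
Darcy flux q = K · i = 6.238 × 0.02092 = 0.1305 m/day.
Seepage velocity v = q / n_e = 0.1305 / 0.03 = 4.351 m/day.
Travel time t = L / v = 779 / 4.351 = 179.0 days = 0.4902 years.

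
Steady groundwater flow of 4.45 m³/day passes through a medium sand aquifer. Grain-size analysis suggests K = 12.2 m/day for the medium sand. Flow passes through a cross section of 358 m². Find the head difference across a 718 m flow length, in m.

From Q = K·A·i, i = Q / (K·A) = 4.45 / (12.20 × 358.0) = 0.001019.
Head loss Δh = i · L = 0.001019 × 718 = 0.7315 m.

0.732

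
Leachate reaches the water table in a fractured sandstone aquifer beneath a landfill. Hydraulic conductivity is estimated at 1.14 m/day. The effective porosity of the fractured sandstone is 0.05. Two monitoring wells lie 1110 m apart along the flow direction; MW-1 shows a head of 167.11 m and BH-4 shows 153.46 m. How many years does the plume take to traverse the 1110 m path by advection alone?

10.8

Hydraulic gradient i = (167.11 − 153.46) / 1110 = 13.65 / 1110 = 0.01230.
Darcy flux q = K · i = 1.140 × 0.01230 = 0.01402 m/day.
Seepage velocity v = q / n_e = 0.01402 / 0.05 = 0.2804 m/day.
Travel time t = L / v = 1110 / 0.2804 = 3959 days = 10.84 years.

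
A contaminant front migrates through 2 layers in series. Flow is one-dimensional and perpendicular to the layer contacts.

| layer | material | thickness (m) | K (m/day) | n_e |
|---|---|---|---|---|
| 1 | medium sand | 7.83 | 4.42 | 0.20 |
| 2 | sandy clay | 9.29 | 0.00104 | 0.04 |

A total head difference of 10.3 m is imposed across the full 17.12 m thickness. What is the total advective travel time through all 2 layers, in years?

With flow normal to the layers, continuity requires the same specific discharge q through every layer.
Σ(b_i/K_i) = 7.83/4.42 + 9.29/0.00104 = 8934 d.
q = Δh / Σ(b_i/K_i) = 10.3 / 8934 = 0.001153 m/day.
In each layer the seepage velocity is v_i = q/n_i, so the layer transit time is t_i = b_i·n_i / q:
  layer 1 (medium sand): t_1 = 7.83 × 0.20 / 0.001153 = 1358 d
  layer 2 (sandy clay): t_2 = 9.29 × 0.04 / 0.001153 = 322.3 d
Total t = Σ t_i = 1681 days = 4.602 years.

4.60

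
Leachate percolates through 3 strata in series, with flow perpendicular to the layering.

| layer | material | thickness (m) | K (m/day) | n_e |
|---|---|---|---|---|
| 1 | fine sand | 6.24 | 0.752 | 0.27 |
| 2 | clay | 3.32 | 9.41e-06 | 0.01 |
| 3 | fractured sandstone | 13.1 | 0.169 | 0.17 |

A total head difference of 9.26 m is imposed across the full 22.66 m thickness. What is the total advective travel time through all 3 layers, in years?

412

With flow normal to the layers, continuity requires the same specific discharge q through every layer.
Σ(b_i/K_i) = 6.24/0.752 + 3.32/9.41e-06 + 13.1/0.169 = 3.529e+05 d.
q = Δh / Σ(b_i/K_i) = 9.26 / 3.529e+05 = 2.624e-05 m/day.
In each layer the seepage velocity is v_i = q/n_i, so the layer transit time is t_i = b_i·n_i / q:
  layer 1 (fine sand): t_1 = 6.24 × 0.27 / 2.624e-05 = 64208 d
  layer 2 (clay): t_2 = 3.32 × 0.01 / 2.624e-05 = 1265 d
  layer 3 (fractured sandstone): t_3 = 13.1 × 0.17 / 2.624e-05 = 84872 d
Total t = Σ t_i = 1.503e+05 days = 411.6 years.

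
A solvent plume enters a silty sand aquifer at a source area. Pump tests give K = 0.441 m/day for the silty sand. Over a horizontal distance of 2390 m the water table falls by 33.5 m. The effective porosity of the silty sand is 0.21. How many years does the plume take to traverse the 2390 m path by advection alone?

222

Hydraulic gradient i = Δh / L = 33.5 / 2390 = 0.01402.
Darcy flux q = K · i = 0.4410 × 0.01402 = 0.006181 m/day.
Seepage velocity v = q / n_e = 0.006181 / 0.21 = 0.02944 m/day.
Travel time t = L / v = 2390 / 0.02944 = 81195 days = 222.3 years.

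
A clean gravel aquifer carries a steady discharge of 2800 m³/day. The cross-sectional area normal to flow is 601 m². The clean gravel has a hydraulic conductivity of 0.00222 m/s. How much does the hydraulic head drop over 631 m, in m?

15.3

Convert K: 0.00222 m/s × 86400 = 191.8 m/day.
From Q = K·A·i, i = Q / (K·A) = 2800 / (191.8 × 601.0) = 0.02429.
Head loss Δh = i · L = 0.02429 × 631 = 15.33 m.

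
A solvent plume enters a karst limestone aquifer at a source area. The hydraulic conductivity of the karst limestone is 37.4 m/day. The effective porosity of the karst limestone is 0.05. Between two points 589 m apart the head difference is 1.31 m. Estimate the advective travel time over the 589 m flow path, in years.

0.969

Hydraulic gradient i = Δh / L = 1.31 / 589 = 0.002224.
Darcy flux q = K · i = 37.40 × 0.002224 = 0.08318 m/day.
Seepage velocity v = q / n_e = 0.08318 / 0.05 = 1.664 m/day.
Travel time t = L / v = 589 / 1.664 = 354.0 days = 0.9693 years.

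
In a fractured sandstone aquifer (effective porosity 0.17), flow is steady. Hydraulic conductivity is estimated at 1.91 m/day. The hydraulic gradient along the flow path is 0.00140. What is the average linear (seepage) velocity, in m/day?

0.0157

Hydraulic gradient i = 0.00140.
Darcy flux q = K · i = 1.910 × 0.001400 = 0.002674 m/day.
Seepage velocity v = q / n_e = 0.002674 / 0.17 = 0.01573 m/day.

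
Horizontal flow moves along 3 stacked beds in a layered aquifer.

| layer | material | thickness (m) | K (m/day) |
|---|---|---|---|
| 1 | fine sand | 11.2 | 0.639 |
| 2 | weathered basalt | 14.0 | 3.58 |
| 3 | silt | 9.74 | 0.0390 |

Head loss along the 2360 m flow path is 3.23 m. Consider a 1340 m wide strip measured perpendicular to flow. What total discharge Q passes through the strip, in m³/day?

106

Flow is parallel to layering, so each bed carries its own Darcy discharge and the transmissivities add.
Σ(K_i·b_i) = 0.639×11.2 + 3.58×14.0 + 0.0390×9.74 = 57.66 m²/day.
Hydraulic gradient i = Δh / L = 3.23 / 2360 = 0.001369.
Q = Σ(K_i·b_i) · W · i = 57.66 × 1340 × 0.001369 = 105.7 m³/day.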